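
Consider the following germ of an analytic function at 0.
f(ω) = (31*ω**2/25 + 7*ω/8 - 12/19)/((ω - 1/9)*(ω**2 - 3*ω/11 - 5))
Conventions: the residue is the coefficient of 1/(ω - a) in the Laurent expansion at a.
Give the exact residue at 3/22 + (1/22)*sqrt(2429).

The factor ω**2 - 3*ω/11 - 5 splits as (ω - a)(ω - a') with a = 3/22 + (1/22)*sqrt(2429), a' = 3/22 - (1/22)*sqrt(2429). At the order-1 pole a set g(ω) = (ω - a)*f(ω) = [(31*ω**2/25 + 7*ω/8 - 12/19)/(ω - 1/9)] / (ω - a').
Simple pole: residue = g(a) at a = 3/22 + (1/22)*sqrt(2429), which is 19309959/33979600 + (442730007/82536448400)*sqrt(2429).

The residue is 19309959/33979600 + (442730007/82536448400)*sqrt(2429).


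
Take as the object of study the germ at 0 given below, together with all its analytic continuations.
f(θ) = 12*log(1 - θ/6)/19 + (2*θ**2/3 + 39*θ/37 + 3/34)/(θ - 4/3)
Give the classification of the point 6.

The point is a logarithmic branch point.

The term (12/19)*log(1 - θ/(6)) has argument 1 - 6/(6) = 0 at 6: a logarithmic (infinitely-sheeted) branch point; the remaining terms are analytic or single-valued there.


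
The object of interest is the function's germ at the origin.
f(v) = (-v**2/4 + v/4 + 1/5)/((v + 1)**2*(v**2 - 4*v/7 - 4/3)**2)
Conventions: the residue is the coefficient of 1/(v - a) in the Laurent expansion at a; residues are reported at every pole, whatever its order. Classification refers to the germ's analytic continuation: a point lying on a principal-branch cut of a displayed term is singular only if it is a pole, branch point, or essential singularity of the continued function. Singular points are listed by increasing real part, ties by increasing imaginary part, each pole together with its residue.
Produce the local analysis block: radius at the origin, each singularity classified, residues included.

Radius of convergence at 0: -2/7 + (4/21)*sqrt(39).
At -1: a pole of order 2; residue -252693/2500.
At 2/7 - (4/21)*sqrt(39): a pole of order 2; residue 252693/5000 + (437782611/54080000)*sqrt(39).
At 2/7 + (4/21)*sqrt(39): a pole of order 2; residue 252693/5000 - (437782611/54080000)*sqrt(39).

Denominator factor (v**2 - 4*v/7 - 4/3)^2: discriminant 832/147, real irrational roots 2/7 + (4/21)*sqrt(39) and 2/7 - (4/21)*sqrt(39); poles of order 2, moduli 2/7 + (4/21)*sqrt(39) and -2/7 + (4/21)*sqrt(39).
Denominator factor (v + 1)^2: pole of order 2 at -1, modulus 1.
The radius of convergence is the smallest modulus among the singular points: -2/7 + (4/21)*sqrt(39).
At the order-2 pole -1 set g(v) = (v - (-1))^2*f(v) = (-v**2/4 + v/4 + 1/5)/(v**2 - 4*v/7 - 4/3)**2.
Order-2 pole: residue = g'(a); g'(-1) = -252693/2500, so the residue is -252693/2500.
The factor v**2 - 4*v/7 - 4/3 splits as (v - a)(v - a') with a = 2/7 - (4/21)*sqrt(39), a' = 2/7 + (4/21)*sqrt(39). At the order-2 pole a set g(v) = (v - a)^2*f(v) = [(-v**2/4 + v/4 + 1/5)/(v + 1)**2] / (v - a')^2.
Order-2 pole: residue = g'(a); g'(2/7 - (4/21)*sqrt(39)) = 252693/5000 + (437782611/54080000)*sqrt(39), so the residue is 252693/5000 + (437782611/54080000)*sqrt(39).
The factor v**2 - 4*v/7 - 4/3 splits as (v - a)(v - a') with a = 2/7 + (4/21)*sqrt(39), a' = 2/7 - (4/21)*sqrt(39). At the order-2 pole a set g(v) = (v - a)^2*f(v) = [(-v**2/4 + v/4 + 1/5)/(v + 1)**2] / (v - a')^2.
Order-2 pole: residue = g'(a); g'(2/7 + (4/21)*sqrt(39)) = 252693/5000 - (437782611/54080000)*sqrt(39), so the residue is 252693/5000 - (437782611/54080000)*sqrt(39).
List the singular points by increasing real part (a conjugate pair: the negative imaginary part first).


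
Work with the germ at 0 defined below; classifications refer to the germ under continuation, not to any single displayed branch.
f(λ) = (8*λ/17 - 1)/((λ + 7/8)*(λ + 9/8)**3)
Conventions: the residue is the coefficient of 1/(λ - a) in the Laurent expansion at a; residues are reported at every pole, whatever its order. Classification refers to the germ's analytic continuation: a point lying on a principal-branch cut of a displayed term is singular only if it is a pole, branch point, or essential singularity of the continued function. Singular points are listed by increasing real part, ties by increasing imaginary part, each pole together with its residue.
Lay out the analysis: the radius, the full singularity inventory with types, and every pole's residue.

Radius of convergence at 0: 7/8.
At -9/8: a pole of order 3; residue 1536/17.
At -7/8: a pole of order 1; residue -1536/17.

Denominator factor (λ + 9/8)^3: pole of order 3 at -9/8, modulus 9/8.
Denominator factor (λ + 7/8): pole of order 1 at -7/8, modulus 7/8.
The radius of convergence is the smallest modulus among the singular points: 7/8.
At the order-3 pole -9/8 set g(λ) = (λ - (-9/8))^3*f(λ) = (8*λ/17 - 1)/(λ + 7/8).
Order-3 pole: residue = g''(a)/2; g''(-9/8) = 3072/17, so the residue is 1536/17.
At the order-1 pole -7/8 set g(λ) = (λ - (-7/8))*f(λ) = (8*λ/17 - 1)/(λ + 9/8)**3.
Simple pole: residue = g(a) at a = -7/8, which is -1536/17.
List the singular points by increasing real part (a conjugate pair: the negative imaginary part first).


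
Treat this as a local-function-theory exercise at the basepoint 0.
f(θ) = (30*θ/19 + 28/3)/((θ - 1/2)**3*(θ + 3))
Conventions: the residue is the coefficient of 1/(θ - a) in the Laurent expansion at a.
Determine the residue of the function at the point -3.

At the order-1 pole -3 set g(θ) = (θ - (-3))*f(θ) = (30*θ/19 + 28/3)/(θ - 1/2)**3.
Simple pole: residue = g(a) at a = -3, which is -2096/19551.

The residue is -2096/19551.


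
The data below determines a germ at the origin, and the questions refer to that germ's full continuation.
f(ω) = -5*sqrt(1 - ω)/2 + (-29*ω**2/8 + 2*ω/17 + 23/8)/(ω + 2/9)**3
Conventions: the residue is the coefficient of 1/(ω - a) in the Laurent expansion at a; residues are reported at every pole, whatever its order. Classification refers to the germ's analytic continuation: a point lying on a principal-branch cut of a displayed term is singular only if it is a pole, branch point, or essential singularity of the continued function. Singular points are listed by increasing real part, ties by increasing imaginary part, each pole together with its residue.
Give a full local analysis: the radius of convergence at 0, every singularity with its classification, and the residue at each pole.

Denominator factor (ω + 2/9)^3: pole of order 3 at -2/9, modulus 2/9.
Branch term (-5/2)*sqrt(1 - ω/(1)): its argument vanishes at ω = 1, a square-root branch point, modulus 1.
The radius of convergence is the smallest modulus among the singular points: 2/9.
The branch term is analytic at -2/9 and contributes nothing to the residue; only the rational part matters.
At the order-3 pole -2/9 set g(ω) = (ω - (-2/9))^3*(rational part) = -29*ω**2/8 + 2*ω/17 + 23/8.
Order-3 pole: residue = g''(a)/2; g''(-2/9) = -29/4, so the residue is -29/8.
List the singular points by increasing real part (a conjugate pair: the negative imaginary part first).

Radius of convergence at 0: 2/9.
At -2/9: a pole of order 3; residue -29/8.
At 1: an algebraic (square-root) branch point.


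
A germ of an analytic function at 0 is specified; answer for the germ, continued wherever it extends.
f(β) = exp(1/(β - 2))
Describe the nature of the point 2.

The exponent 1/(β - (2)) has a pole at 2, so exp(1/(β - (2))) takes every nonzero value near it: an essential singularity (not a pole of any order).

The point is an essential singularity.


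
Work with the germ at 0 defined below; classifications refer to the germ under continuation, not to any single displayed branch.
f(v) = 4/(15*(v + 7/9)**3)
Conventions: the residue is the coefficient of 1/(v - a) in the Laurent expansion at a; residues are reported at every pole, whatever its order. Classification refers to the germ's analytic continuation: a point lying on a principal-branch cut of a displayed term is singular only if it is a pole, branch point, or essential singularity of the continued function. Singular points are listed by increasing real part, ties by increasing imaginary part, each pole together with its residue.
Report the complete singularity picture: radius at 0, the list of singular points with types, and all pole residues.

Denominator factor (v + 7/9)^3: pole of order 3 at -7/9, modulus 7/9.
The radius of convergence is the smallest modulus among the singular points: 7/9.
At the order-3 pole -7/9 set g(v) = (v - (-7/9))^3*f(v) = 4/15.
Order-3 pole: residue = g''(a)/2; g''(-7/9) = 0, so the residue is 0.

Radius of convergence at 0: 7/9.
At -7/9: a pole of order 3; residue 0.


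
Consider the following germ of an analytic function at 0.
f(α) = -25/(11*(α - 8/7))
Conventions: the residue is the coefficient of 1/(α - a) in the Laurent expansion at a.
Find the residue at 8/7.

At the order-1 pole 8/7 set g(α) = (α - (8/7))*f(α) = -25/11.
Simple pole: residue = g(a) at a = 8/7, which is -25/11.

The residue is -25/11.


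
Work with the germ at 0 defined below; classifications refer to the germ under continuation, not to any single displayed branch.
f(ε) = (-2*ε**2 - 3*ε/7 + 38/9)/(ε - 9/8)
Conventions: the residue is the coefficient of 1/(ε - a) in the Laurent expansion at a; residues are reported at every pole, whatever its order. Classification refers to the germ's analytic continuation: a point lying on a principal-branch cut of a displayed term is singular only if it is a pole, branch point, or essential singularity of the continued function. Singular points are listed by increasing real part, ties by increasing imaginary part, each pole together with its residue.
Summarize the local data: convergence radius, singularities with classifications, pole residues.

Radius of convergence at 0: 9/8.
At 9/8: a pole of order 1; residue 2437/2016.

Denominator factor (ε - 9/8): pole of order 1 at 9/8, modulus 9/8.
The radius of convergence is the smallest modulus among the singular points: 9/8.
At the order-1 pole 9/8 set g(ε) = (ε - (9/8))*f(ε) = -2*ε**2 - 3*ε/7 + 38/9.
Simple pole: residue = g(a) at a = 9/8, which is 2437/2016.


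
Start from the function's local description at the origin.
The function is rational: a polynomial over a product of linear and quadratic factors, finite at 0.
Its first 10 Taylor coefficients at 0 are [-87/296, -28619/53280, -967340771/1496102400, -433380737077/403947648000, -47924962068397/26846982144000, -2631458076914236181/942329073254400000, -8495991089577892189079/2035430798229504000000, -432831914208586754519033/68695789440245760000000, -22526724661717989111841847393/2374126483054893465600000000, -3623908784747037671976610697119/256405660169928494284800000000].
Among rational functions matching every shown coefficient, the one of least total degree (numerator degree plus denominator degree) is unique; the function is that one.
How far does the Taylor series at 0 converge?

No rational of total degree below 8 reproduces all 10 coefficients; solving the [2/6] Pade equations on them gives f(θ) = (10*θ**2/13 - 3*θ/37 - 29/37)/((θ**2 - θ/9 + 3/2)*(θ**2 + 11*θ/10 - 4/3)**2), whose expansion matches every shown term.
Denominator factor (θ**2 + 11*θ/10 - 4/3)^2: discriminant 1963/300, real irrational roots -11/20 + (1/60)*sqrt(5889) and -11/20 - (1/60)*sqrt(5889); poles of order 2, moduli -11/20 + (1/60)*sqrt(5889) and 11/20 + (1/60)*sqrt(5889).
Denominator factor (θ**2 - θ/9 + 3/2): discriminant -485/81, complex-conjugate roots (1/18) + ((1/18)*sqrt(485))*i and (1/18) - ((1/18)*sqrt(485))*i; poles of order 1, moduli (1/2)*sqrt(6) and (1/2)*sqrt(6).
The radius of convergence is the smallest modulus among the singular points: -11/20 + (1/60)*sqrt(5889).

The radius of convergence is -11/20 + (1/60)*sqrt(5889).


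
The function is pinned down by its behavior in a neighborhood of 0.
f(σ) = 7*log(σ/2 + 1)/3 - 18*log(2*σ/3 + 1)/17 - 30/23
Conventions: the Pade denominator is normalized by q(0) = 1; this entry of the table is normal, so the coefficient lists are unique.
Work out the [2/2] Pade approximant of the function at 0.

The Pade approximant has numerator coefficients [-30/23, -2322677/2564178, 7335581/30770136]; denominator coefficients [1, 6871/6558, 3781/26232].

Taylor coefficients needed (expand at 0): a_0 = -30/23, a_1 = 47/102, a_2 = -23/408, a_3 = -1/136, a_4 = 155/9792.
Write the denominator as Q(σ) = 1 + q1*σ + q2*σ^2. Requiring Q*f - P = O(σ^5) with deg P <= 2 kills the coefficients of σ^3..σ^4 in Q*f:
  σ^3: a_3 + q1*a_2 + q2*a_1 = 0, i.e. -1/136 + (-23/408)*q1 + (47/102)*q2 = 0.
  σ^4: a_4 + q1*a_3 + q2*a_2 = 0, i.e. 155/9792 + (-1/136)*q1 + (-23/408)*q2 = 0.
Solving this linear system: q1 = 6871/6558, q2 = 3781/26232.
The numerator is Q*f truncated at degree 2: P0 = a_0 = -30/23; P1 = a_1 + q1*a_0 = -2322677/2564178; P2 = a_2 + q1*a_1 + q2*a_0 = 7335581/30770136.


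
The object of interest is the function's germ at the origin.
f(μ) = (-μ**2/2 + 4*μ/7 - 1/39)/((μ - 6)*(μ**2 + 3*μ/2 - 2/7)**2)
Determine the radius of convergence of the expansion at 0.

The radius of convergence is -3/4 + (1/28)*sqrt(665).

Denominator factor (μ**2 + 3*μ/2 - 2/7)^2: discriminant 95/28, real irrational roots -3/4 + (1/28)*sqrt(665) and -3/4 - (1/28)*sqrt(665); poles of order 2, moduli -3/4 + (1/28)*sqrt(665) and 3/4 + (1/28)*sqrt(665).
Denominator factor (μ - 6): pole of order 1 at 6, modulus 6.
The radius of convergence is the smallest modulus among the singular points: -3/4 + (1/28)*sqrt(665).


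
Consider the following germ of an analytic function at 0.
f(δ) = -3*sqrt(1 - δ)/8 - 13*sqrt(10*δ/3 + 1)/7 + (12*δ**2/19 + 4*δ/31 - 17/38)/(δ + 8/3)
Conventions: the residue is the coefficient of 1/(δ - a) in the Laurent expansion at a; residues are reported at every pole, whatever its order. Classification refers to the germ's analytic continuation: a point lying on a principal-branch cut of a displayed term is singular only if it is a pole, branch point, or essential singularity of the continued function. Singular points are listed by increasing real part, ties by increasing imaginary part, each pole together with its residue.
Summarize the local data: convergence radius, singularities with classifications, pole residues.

Denominator factor (δ + 8/3): pole of order 1 at -8/3, modulus 8/3.
Branch term (-13/7)*sqrt(1 - δ/(-3/10)): its argument vanishes at δ = -3/10, a square-root branch point, modulus 3/10.
Branch term (-3/8)*sqrt(1 - δ/(1)): its argument vanishes at δ = 1, a square-root branch point, modulus 1.
The radius of convergence is the smallest modulus among the singular points: 3/10.
The branch terms are analytic at -8/3 and contribute nothing to the residue; only the rational part matters.
At the order-1 pole -8/3 set g(δ) = (δ - (-8/3))*(rational part) = 12*δ**2/19 + 4*δ/31 - 17/38.
Simple pole: residue = g(a) at a = -8/3, which is 13075/3534.
List the singular points by increasing real part (a conjugate pair: the negative imaginary part first).

Radius of convergence at 0: 3/10.
At -8/3: a pole of order 1; residue 13075/3534.
At -3/10: an algebraic (square-root) branch point.
At 1: an algebraic (square-root) branch point.


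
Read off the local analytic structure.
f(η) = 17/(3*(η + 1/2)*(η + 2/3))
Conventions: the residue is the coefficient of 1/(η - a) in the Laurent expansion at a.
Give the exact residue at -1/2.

The residue is 34.

At the order-1 pole -1/2 set g(η) = (η - (-1/2))*f(η) = 17/(3*(η + 2/3)).
Simple pole: residue = g(a) at a = -1/2, which is 34.


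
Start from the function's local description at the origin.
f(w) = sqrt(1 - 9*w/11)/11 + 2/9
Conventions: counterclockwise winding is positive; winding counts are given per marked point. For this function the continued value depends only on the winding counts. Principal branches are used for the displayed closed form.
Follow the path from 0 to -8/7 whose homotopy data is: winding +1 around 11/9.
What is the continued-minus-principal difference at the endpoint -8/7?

Continued minus principal equals -(2/847)*sqrt(11473).

The rational part is single-valued and drops out of the difference; each branch term changes only by its own monodromy.
(1/11)*sqrt(1 - w/(11/9)): winding +1 is odd, the square root flips sign, contributing -2*(1/11)*sqrt(1 - (-8/7)/(11/9)) = -2*(1/11)*sqrt(149/77) = -(2/847)*sqrt(11473).
Summing the contributions at w = -8/7 gives -(2/847)*sqrt(11473).


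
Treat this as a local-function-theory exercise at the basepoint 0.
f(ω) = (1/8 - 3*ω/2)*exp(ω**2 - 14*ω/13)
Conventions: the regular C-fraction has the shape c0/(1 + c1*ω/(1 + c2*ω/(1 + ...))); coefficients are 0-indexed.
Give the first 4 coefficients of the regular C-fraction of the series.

The regular C-fraction coefficients are [1/8, 170/13, -26449/2210, -4660217/175356870].

Taylor coefficients (expand at 0): a_0 = 1/8, a_1 = -85/52, a_2 = 2451/1352, a_3 = -66713/26364.
c0 = a_0 = 1/8. Peel one level at a time: if S = 1 + c*ω/S' with S'(0) = 1, then c is the ω-coefficient of S and S' = c*ω/(S - 1).
S_1 = c0/f = 1 + (170/13)*ω + (26449/169)*ω^2 + ...; c1 = 170/13.
S_2 = c1*ω/(S_1 - 1) = 1 + (-26449/2210)*ω + (-4660217/14652300)*ω^2 + ...; c2 = -26449/2210.
S_3 = c2*ω/(S_2 - 1) = 1 + (-4660217/175356870)*ω + ...; c3 = -4660217/175356870.


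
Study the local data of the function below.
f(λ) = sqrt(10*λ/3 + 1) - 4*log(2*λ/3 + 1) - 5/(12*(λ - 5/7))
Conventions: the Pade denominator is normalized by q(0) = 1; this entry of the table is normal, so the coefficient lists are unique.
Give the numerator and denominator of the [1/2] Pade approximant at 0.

Taylor coefficients needed (expand at 0): a_0 = 19/12, a_1 = -11/60, a_2 = 193/300, a_3 = 142577/40500.
Write the denominator as Q(λ) = 1 + q1*λ + q2*λ^2. Requiring Q*f - P = O(λ^4) with deg P <= 1 kills the coefficients of λ^2..λ^3 in Q*f:
  λ^2: a_2 + q1*a_1 + q2*a_0 = 0, i.e. 193/300 + (-11/60)*q1 + (19/12)*q2 = 0.
  λ^3: a_3 + q1*a_2 + q2*a_1 = 0, i.e. 142577/40500 + (193/300)*q1 + (-11/60)*q2 = 0.
Solving this linear system: q1 = -1383142/239355, q2 = -257407/239355.
The numerator is Q*f truncated at degree 1: P0 = a_0 = 19/12; P1 = a_1 + q1*a_0 = -26806279/2872260.

The Pade approximant has numerator coefficients [19/12, -26806279/2872260]; denominator coefficients [1, -1383142/239355, -257407/239355].


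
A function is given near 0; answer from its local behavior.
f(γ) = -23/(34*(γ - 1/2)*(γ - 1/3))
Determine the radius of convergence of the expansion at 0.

Denominator factor (γ - 1/2): pole of order 1 at 1/2, modulus 1/2.
Denominator factor (γ - 1/3): pole of order 1 at 1/3, modulus 1/3.
The radius of convergence is the smallest modulus among the singular points: 1/3.

The radius of convergence is 1/3.


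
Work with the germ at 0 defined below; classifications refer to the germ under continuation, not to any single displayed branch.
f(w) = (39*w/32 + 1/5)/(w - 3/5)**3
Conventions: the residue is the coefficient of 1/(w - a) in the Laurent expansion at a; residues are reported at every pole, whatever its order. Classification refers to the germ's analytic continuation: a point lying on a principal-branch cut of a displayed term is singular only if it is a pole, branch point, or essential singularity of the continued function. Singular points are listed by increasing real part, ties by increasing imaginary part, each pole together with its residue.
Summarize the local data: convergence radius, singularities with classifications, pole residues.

Denominator factor (w - 3/5)^3: pole of order 3 at 3/5, modulus 3/5.
The radius of convergence is the smallest modulus among the singular points: 3/5.
At the order-3 pole 3/5 set g(w) = (w - (3/5))^3*f(w) = 39*w/32 + 1/5.
Order-3 pole: residue = g''(a)/2; g''(3/5) = 0, so the residue is 0.

Radius of convergence at 0: 3/5.
At 3/5: a pole of order 3; residue 0.


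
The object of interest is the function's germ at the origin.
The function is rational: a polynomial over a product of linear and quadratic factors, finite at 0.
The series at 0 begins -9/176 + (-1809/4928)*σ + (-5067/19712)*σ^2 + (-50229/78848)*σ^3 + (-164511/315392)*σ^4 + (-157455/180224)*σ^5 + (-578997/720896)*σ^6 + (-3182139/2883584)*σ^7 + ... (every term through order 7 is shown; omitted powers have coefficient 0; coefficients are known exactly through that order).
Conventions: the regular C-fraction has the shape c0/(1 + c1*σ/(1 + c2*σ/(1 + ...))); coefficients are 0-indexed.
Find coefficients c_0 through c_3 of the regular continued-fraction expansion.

Taylor coefficients (read off): a_0 = -9/176, a_1 = -1809/4928, a_2 = -5067/19712, a_3 = -50229/78848.
c0 = a_0 = -9/176. Peel one level at a time: if S = 1 + c*σ/S' with S'(0) = 1, then c is the σ-coefficient of S and S' = c*σ/(S - 1).
S_1 = c0/f = 1 + (-201/28)*σ + (9115/196)*σ^2 + ...; c1 = -201/28.
S_2 = c1*σ/(S_1 - 1) = 1 + (9115/1407)*σ + (-201203/161604)*σ^2 + ...; c2 = 9115/1407.
S_3 = c2*σ/(S_2 - 1) = 1 + (1408421/7328460)*σ + ...; c3 = 1408421/7328460.

The regular C-fraction coefficients are [-9/176, -201/28, 9115/1407, 1408421/7328460].


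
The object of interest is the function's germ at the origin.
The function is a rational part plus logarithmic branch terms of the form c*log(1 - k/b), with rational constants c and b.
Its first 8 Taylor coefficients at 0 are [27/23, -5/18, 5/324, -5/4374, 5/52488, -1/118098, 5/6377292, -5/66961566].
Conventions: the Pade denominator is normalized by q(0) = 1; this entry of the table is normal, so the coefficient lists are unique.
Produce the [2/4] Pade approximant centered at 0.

The Pade approximant has numerator coefficients [27/23, -8773579/71656362, -12647623/716563620]; denominator coefficients [1, 206129/1557747, 1316501/420591690, -9499/378532521, 25369/40881512268].

Taylor coefficients needed (read off): a_0 = 27/23, a_1 = -5/18, a_2 = 5/324, a_3 = -5/4374, a_4 = 5/52488, a_5 = -1/118098, a_6 = 5/6377292.
Write the denominator as Q(k) = 1 + q1*k + q2*k^2 + q3*k^3 + q4*k^4. Requiring Q*f - P = O(k^7) with deg P <= 2 kills the coefficients of k^3..k^6 in Q*f:
  k^3: a_3 + q1*a_2 + q2*a_1 + q3*a_0 = 0, i.e. -5/4374 + (5/324)*q1 + (-5/18)*q2 + (27/23)*q3 = 0.
  k^4: a_4 + q1*a_3 + q2*a_2 + q3*a_1 + q4*a_0 = 0, i.e. 5/52488 + (-5/4374)*q1 + (5/324)*q2 + (-5/18)*q3 + (27/23)*q4 = 0.
  k^5: a_5 + q1*a_4 + q2*a_3 + q3*a_2 + q4*a_1 = 0, i.e. -1/118098 + (5/52488)*q1 + (-5/4374)*q2 + (5/324)*q3 + (-5/18)*q4 = 0.
  k^6: a_6 + q1*a_5 + q2*a_4 + q3*a_3 + q4*a_2 = 0, i.e. 5/6377292 + (-1/118098)*q1 + (5/52488)*q2 + (-5/4374)*q3 + (5/324)*q4 = 0.
Solving this linear system: q1 = 206129/1557747, q2 = 1316501/420591690, q3 = -9499/378532521, q4 = 25369/40881512268.
The numerator is Q*f truncated at degree 2: P0 = a_0 = 27/23; P1 = a_1 + q1*a_0 = -8773579/71656362; P2 = a_2 + q1*a_1 + q2*a_0 = -12647623/716563620.


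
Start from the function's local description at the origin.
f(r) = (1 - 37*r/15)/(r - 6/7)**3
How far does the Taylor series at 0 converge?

Denominator factor (r - 6/7)^3: pole of order 3 at 6/7, modulus 6/7.
The radius of convergence is the smallest modulus among the singular points: 6/7.

The radius of convergence is 6/7.


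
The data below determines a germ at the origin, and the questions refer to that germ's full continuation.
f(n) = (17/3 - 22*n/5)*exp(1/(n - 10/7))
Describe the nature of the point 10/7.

The point is an essential singularity.

The exponent 1/(n - (10/7)) has a pole at 10/7, so exp(1/(n - (10/7))) takes every nonzero value near it: an essential singularity (not a pole of any order).


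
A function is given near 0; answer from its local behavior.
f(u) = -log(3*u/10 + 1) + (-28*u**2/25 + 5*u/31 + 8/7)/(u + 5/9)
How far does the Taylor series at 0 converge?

The radius of convergence is 5/9.

Denominator factor (u + 5/9): pole of order 1 at -5/9, modulus 5/9.
Branch term (-1)*log(1 - u/(-10/3)): its argument vanishes at u = -10/3, a logarithmic branch point, modulus 10/3.
The radius of convergence is the smallest modulus among the singular points: 5/9.


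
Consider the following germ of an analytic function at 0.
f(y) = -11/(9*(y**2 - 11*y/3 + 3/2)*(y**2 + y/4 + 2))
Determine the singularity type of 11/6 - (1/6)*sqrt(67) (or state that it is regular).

The point is a pole of order 1.

The denominator factor y**2 - 11*y/3 + 3/2 vanishes at 11/6 - (1/6)*sqrt(67) and appears to the power 1; the numerator there equals -11/9, nonzero, and no other factor vanishes.
Hence a pole whose order is the multiplicity, 1.


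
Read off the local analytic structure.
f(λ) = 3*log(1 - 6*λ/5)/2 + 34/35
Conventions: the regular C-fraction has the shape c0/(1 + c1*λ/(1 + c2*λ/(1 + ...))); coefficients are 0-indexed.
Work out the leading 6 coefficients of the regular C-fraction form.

Taylor coefficients (expand at 0): a_0 = 34/35, a_1 = -9/5, a_2 = -27/25, a_3 = -108/125, a_4 = -486/625, a_5 = -11664/15625.
c0 = a_0 = 34/35. Peel one level at a time: if S = 1 + c*λ/S' with S'(0) = 1, then c is the λ-coefficient of S and S' = c*λ/(S - 1).
S_1 = c0/f = 1 + (63/34)*λ + (26271/5780)*λ^2 + ...; c1 = 63/34.
S_2 = c1*λ/(S_1 - 1) = 1 + (-417/170)*λ + (-3/25)*λ^2 + ...; c2 = -417/170.
S_3 = c2*λ/(S_2 - 1) = 1 + (-34/695)*λ + (-13022/483025)*λ^2 + ...; c3 = -34/695.
S_4 = c3*λ/(S_3 - 1) = 1 + (-383/695)*λ + (-12/125)*λ^2 + ...; c4 = -383/695.
S_5 = c4*λ/(S_4 - 1) = 1 + (-1668/9575)*λ + ...; c5 = -1668/9575.

The regular C-fraction coefficients are [34/35, 63/34, -417/170, -34/695, -383/695, -1668/9575].


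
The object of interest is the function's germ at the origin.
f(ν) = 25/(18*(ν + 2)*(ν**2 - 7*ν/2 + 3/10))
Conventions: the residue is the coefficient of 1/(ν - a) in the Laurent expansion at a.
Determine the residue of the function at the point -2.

At the order-1 pole -2 set g(ν) = (ν - (-2))*f(ν) = 25/(18*(ν**2 - 7*ν/2 + 3/10)).
Simple pole: residue = g(a) at a = -2, which is 125/1017.

The residue is 125/1017.


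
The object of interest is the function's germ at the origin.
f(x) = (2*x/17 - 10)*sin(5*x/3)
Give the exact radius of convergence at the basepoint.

The factor sin(5*x/3) is entire and contributes no finite singular point.
The polynomial part has no poles.
No finite singular points: the Taylor series at 0 converges everywhere.

The radius of convergence is infinite.


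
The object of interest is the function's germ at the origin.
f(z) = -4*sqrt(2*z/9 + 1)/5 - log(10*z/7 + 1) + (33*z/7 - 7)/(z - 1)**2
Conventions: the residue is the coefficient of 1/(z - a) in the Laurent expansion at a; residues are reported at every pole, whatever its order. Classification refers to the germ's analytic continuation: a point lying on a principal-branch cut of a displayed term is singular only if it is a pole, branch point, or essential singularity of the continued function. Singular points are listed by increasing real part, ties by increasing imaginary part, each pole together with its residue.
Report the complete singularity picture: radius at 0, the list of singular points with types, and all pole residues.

Radius of convergence at 0: 7/10.
At -9/2: an algebraic (square-root) branch point.
At -7/10: a logarithmic branch point.
At 1: a pole of order 2; residue 33/7.

Denominator factor (z - 1)^2: pole of order 2 at 1, modulus 1.
Branch term (-1)*log(1 - z/(-7/10)): its argument vanishes at z = -7/10, a logarithmic branch point, modulus 7/10.
Branch term (-4/5)*sqrt(1 - z/(-9/2)): its argument vanishes at z = -9/2, a square-root branch point, modulus 9/2.
The radius of convergence is the smallest modulus among the singular points: 7/10.
The branch terms are analytic at 1 and contribute nothing to the residue; only the rational part matters.
At the order-2 pole 1 set g(z) = (z - (1))^2*(rational part) = 33*z/7 - 7.
Order-2 pole: residue = g'(a); g'(1) = 33/7, so the residue is 33/7.
List the singular points by increasing real part (a conjugate pair: the negative imaginary part first).


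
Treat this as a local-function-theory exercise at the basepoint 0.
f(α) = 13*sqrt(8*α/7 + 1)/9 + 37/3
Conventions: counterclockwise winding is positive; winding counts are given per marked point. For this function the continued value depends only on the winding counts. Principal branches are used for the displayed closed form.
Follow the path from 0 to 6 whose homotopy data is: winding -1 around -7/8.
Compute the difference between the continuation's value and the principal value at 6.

Continued minus principal equals -(26/63)*sqrt(385).

The rational part is single-valued and drops out of the difference; each branch term changes only by its own monodromy.
(13/9)*sqrt(1 - α/(-7/8)): winding -1 is odd, the square root flips sign, contributing -2*(13/9)*sqrt(1 - (6)/(-7/8)) = -2*(13/9)*sqrt(55/7) = -(26/63)*sqrt(385).
Summing the contributions at α = 6 gives -(26/63)*sqrt(385).


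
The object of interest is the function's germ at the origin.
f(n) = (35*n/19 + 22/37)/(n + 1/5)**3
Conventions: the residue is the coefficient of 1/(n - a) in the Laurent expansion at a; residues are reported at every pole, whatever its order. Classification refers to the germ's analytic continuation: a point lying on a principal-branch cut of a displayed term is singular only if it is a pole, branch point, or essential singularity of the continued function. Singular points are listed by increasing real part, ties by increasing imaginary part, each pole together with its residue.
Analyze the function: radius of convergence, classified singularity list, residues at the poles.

Radius of convergence at 0: 1/5.
At -1/5: a pole of order 3; residue 0.

Denominator factor (n + 1/5)^3: pole of order 3 at -1/5, modulus 1/5.
The radius of convergence is the smallest modulus among the singular points: 1/5.
At the order-3 pole -1/5 set g(n) = (n - (-1/5))^3*f(n) = 35*n/19 + 22/37.
Order-3 pole: residue = g''(a)/2; g''(-1/5) = 0, so the residue is 0.


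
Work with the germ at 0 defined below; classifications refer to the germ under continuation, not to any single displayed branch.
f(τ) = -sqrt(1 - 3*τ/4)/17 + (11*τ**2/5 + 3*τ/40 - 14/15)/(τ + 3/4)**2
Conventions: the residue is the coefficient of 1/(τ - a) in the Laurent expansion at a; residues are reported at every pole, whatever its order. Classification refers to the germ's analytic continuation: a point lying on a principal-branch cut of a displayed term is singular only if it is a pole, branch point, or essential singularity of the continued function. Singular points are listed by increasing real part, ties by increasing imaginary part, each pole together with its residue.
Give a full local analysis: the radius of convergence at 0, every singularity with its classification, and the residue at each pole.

Radius of convergence at 0: 3/4.
At -3/4: a pole of order 2; residue -129/40.
At 4/3: an algebraic (square-root) branch point.

Denominator factor (τ + 3/4)^2: pole of order 2 at -3/4, modulus 3/4.
Branch term (-1/17)*sqrt(1 - τ/(4/3)): its argument vanishes at τ = 4/3, a square-root branch point, modulus 4/3.
The radius of convergence is the smallest modulus among the singular points: 3/4.
The branch term is analytic at -3/4 and contributes nothing to the residue; only the rational part matters.
At the order-2 pole -3/4 set g(τ) = (τ - (-3/4))^2*(rational part) = 11*τ**2/5 + 3*τ/40 - 14/15.
Order-2 pole: residue = g'(a); g'(-3/4) = -129/40, so the residue is -129/40.
List the singular points by increasing real part (a conjugate pair: the negative imaginary part first).


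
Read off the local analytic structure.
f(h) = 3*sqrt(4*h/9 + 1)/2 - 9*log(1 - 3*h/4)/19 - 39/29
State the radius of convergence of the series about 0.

The radius of convergence is 4/3.

Branch term (-9/19)*log(1 - h/(4/3)): its argument vanishes at h = 4/3, a logarithmic branch point, modulus 4/3.
Branch term (3/2)*sqrt(1 - h/(-9/4)): its argument vanishes at h = -9/4, a square-root branch point, modulus 9/4.
The radius of convergence is the smallest modulus among the singular points: 4/3.


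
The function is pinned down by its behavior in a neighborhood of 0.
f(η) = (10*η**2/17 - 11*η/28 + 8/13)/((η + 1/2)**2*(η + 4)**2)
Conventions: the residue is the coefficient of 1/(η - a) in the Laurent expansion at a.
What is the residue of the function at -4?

At the order-2 pole -4 set g(η) = (η - (-4))^2*f(η) = (10*η**2/17 - 11*η/28 + 8/13)/(η + 1/2)**2.
Order-2 pole: residue = g'(a); g'(-4) = 66231/530621, so the residue is 66231/530621.

The residue is 66231/530621.


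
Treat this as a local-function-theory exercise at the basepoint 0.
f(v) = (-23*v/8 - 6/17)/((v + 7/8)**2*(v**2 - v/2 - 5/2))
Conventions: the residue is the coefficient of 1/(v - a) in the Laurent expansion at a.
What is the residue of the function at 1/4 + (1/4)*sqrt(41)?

The residue is -299228/117113 + (1737124/4801633)*sqrt(41).

The factor v**2 - v/2 - 5/2 splits as (v - a)(v - a') with a = 1/4 + (1/4)*sqrt(41), a' = 1/4 - (1/4)*sqrt(41). At the order-1 pole a set g(v) = (v - a)*f(v) = [(-23*v/8 - 6/17)/(v + 7/8)**2] / (v - a').
Simple pole: residue = g(a) at a = 1/4 + (1/4)*sqrt(41), which is -299228/117113 + (1737124/4801633)*sqrt(41).


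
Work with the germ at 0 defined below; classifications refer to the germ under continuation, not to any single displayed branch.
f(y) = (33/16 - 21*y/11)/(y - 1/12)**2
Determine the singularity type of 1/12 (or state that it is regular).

The point is a pole of order 2.

The denominator factor y - 1/12 vanishes at 1/12 and appears to the power 2; the numerator there equals 335/176, nonzero, and no other factor vanishes.
Hence a pole whose order is the multiplicity, 2.


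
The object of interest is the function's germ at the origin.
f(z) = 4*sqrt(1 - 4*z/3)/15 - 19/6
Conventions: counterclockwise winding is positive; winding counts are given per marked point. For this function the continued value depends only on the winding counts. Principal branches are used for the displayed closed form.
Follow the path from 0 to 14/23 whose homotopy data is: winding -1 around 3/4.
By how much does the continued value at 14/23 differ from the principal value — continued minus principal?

The rational part is single-valued and drops out of the difference; each branch term changes only by its own monodromy.
(4/15)*sqrt(1 - z/(3/4)): winding -1 is odd, the square root flips sign, contributing -2*(4/15)*sqrt(1 - (14/23)/(3/4)) = -2*(4/15)*sqrt(13/69) = -(8/1035)*sqrt(897).
Summing the contributions at z = 14/23 gives -(8/1035)*sqrt(897).

Continued minus principal equals -(8/1035)*sqrt(897).


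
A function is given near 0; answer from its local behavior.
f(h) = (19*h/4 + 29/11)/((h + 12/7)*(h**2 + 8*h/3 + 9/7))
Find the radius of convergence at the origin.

The radius of convergence is 4/3 - (1/21)*sqrt(217).

Denominator factor (h**2 + 8*h/3 + 9/7): discriminant 124/63, real irrational roots -4/3 + (1/21)*sqrt(217) and -4/3 - (1/21)*sqrt(217); poles of order 1, moduli 4/3 - (1/21)*sqrt(217) and 4/3 + (1/21)*sqrt(217).
Denominator factor (h + 12/7): pole of order 1 at -12/7, modulus 12/7.
The radius of convergence is the smallest modulus among the singular points: 4/3 - (1/21)*sqrt(217).


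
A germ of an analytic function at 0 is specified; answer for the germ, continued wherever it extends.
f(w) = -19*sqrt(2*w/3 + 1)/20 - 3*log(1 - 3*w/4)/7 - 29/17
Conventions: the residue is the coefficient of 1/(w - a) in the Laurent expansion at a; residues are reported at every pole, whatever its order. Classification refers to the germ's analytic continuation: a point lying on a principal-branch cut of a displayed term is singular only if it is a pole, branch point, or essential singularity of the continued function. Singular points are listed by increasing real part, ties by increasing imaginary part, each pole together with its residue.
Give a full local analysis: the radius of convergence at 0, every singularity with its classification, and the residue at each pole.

Branch term (-19/20)*sqrt(1 - w/(-3/2)): its argument vanishes at w = -3/2, a square-root branch point, modulus 3/2.
Branch term (-3/7)*log(1 - w/(4/3)): its argument vanishes at w = 4/3, a logarithmic branch point, modulus 4/3.
The radius of convergence is the smallest modulus among the singular points: 4/3.
List the singular points by increasing real part (a conjugate pair: the negative imaginary part first).

Radius of convergence at 0: 4/3.
At -3/2: an algebraic (square-root) branch point.
At 4/3: a logarithmic branch point.


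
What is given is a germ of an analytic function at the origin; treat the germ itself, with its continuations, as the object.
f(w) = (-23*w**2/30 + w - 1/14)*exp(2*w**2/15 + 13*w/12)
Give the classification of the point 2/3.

The point is a regular point.

There is no denominator, hence no pole anywhere.
The factor exp(2*w**2/15 + 13*w/12) is entire.
So the germ continues analytically to 2/3.


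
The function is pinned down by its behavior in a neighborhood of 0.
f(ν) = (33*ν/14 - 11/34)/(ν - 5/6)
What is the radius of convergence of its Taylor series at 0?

Denominator factor (ν - 5/6): pole of order 1 at 5/6, modulus 5/6.
The radius of convergence is the smallest modulus among the singular points: 5/6.

The radius of convergence is 5/6.


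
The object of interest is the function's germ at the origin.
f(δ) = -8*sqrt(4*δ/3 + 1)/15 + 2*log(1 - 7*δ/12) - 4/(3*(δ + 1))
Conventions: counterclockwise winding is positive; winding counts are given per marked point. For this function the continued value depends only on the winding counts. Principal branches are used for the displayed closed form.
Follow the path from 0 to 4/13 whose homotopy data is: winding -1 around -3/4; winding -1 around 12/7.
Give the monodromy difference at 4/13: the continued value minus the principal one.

The rational part is single-valued and drops out of the difference; each branch term changes only by its own monodromy.
(-8/15)*sqrt(1 - δ/(-3/4)): winding -1 is odd, the square root flips sign, contributing -2*(-8/15)*sqrt(1 - (4/13)/(-3/4)) = -2*(-8/15)*sqrt(55/39) = (16/585)*sqrt(2145).
(2)*log(1 - δ/(12/7)): each positive loop around 12/7 adds 2*pi*i to the log, so winding -1 contributes (2)*(-1)*2*pi*i = -(4)*pi*i.
Summing the contributions at δ = 4/13 gives ((16/585)*sqrt(2145)) - ((4)*pi)*i.

Continued minus principal equals ((16/585)*sqrt(2145)) - ((4)*pi)*i.


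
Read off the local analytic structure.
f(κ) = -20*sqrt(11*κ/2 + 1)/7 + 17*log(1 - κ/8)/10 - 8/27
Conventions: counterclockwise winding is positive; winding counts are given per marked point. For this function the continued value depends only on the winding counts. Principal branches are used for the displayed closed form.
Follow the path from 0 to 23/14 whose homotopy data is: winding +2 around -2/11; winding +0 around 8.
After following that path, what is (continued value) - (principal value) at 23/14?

The rational part is single-valued and drops out of the difference; each branch term changes only by its own monodromy.
(17/10)*log(1 - κ/(8)): winding 0 around 8, so this term returns to its principal value, contribution 0.
(-20/7)*sqrt(1 - κ/(-2/11)): winding +2 is even, the square root returns to the same sheet, contribution 0.
Summing the contributions at κ = 23/14 gives 0.

Continued minus principal equals 0.


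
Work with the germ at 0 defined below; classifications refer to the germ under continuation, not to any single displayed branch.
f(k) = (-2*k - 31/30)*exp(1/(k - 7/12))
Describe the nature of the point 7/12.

The exponent 1/(k - (7/12)) has a pole at 7/12, so exp(1/(k - (7/12))) takes every nonzero value near it: an essential singularity (not a pole of any order).

The point is an essential singularity.


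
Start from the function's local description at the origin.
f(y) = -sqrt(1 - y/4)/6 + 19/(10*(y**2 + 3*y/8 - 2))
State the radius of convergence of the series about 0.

Denominator factor (y**2 + 3*y/8 - 2): discriminant 521/64, real irrational roots -3/16 + (1/16)*sqrt(521) and -3/16 - (1/16)*sqrt(521); poles of order 1, moduli -3/16 + (1/16)*sqrt(521) and 3/16 + (1/16)*sqrt(521).
Branch term (-1/6)*sqrt(1 - y/(4)): its argument vanishes at y = 4, a square-root branch point, modulus 4.
The radius of convergence is the smallest modulus among the singular points: -3/16 + (1/16)*sqrt(521).

The radius of convergence is -3/16 + (1/16)*sqrt(521).
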